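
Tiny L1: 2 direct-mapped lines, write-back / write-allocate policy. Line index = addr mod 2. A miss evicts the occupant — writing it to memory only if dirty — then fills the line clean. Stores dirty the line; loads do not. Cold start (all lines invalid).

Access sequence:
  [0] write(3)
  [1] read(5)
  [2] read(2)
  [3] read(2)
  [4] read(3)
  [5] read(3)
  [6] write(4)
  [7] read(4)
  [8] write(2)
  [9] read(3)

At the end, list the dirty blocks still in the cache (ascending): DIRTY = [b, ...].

  0 | W B3 → L1 miss [D]
  1 | R B5 → L1 miss wb→B3 [-]
  2 | R B2 → L0 miss [-]
  3 | R B2 → L0 hit [-]
  4 | R B3 → L1 miss [-]
  5 | R B3 → L1 hit [-]
  6 | W B4 → L0 miss [D]
  7 | R B4 → L0 hit [D]
  8 | W B2 → L0 miss wb→B4 [D]
  9 | R B3 → L1 hit [-]

DIRTY = [2]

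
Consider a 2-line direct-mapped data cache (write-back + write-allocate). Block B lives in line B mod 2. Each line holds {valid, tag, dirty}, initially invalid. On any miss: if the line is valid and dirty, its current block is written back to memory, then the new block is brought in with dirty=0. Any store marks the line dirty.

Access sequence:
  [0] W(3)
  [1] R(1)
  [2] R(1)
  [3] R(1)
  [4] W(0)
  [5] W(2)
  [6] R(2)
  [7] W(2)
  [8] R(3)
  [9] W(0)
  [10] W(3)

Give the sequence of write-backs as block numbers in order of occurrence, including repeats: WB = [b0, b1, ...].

0: W B3 -> L1 miss  d=D]
1: R B1 -> L1 miss wb->B3  d=-]
2: R B1 -> L1 hit  d=-]
3: R B1 -> L1 hit  d=-]
4: W B0 -> L0 miss  d=D]
5: W B2 -> L0 miss wb->B0  d=D]
6: R B2 -> L0 hit  d=D]
7: W B2 -> L0 hit  d=D]
8: R B3 -> L1 miss  d=-]
9: W B0 -> L0 miss wb->B2  d=D]
10: W B3 -> L1 hit  d=D]

WB = [3, 0, 2]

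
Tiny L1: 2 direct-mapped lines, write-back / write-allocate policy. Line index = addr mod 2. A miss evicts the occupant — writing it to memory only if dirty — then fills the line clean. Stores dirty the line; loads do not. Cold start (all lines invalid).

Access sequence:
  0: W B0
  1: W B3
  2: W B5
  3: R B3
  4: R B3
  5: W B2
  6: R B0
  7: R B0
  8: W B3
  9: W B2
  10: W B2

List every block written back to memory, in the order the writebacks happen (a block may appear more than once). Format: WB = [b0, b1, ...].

0: W B0 → L0 miss [D]
1: W B3 → L1 miss [D]
2: W B5 → L1 miss wb→B3 [D]
3: R B3 → L1 miss wb→B5 [-]
4: R B3 → L1 hit [-]
5: W B2 → L0 miss wb→B0 [D]
6: R B0 → L0 miss wb→B2 [-]
7: R B0 → L0 hit [-]
8: W B3 → L1 hit [D]
9: W B2 → L0 miss [D]
10: W B2 → L0 hit [D]

WB = [3, 5, 0, 2]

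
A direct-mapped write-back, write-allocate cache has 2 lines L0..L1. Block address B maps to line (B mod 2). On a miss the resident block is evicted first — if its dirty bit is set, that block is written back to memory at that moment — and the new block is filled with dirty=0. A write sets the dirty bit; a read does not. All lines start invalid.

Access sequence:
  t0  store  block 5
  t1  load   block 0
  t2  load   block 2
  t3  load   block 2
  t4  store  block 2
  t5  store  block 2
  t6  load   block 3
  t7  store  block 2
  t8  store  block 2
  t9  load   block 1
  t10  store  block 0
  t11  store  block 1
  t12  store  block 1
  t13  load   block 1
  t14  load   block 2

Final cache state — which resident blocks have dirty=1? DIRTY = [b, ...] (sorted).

DIRTY = [1]

0: W B5 → L1 miss [D]
1: R B0 → L0 miss [-]
2: R B2 → L0 miss [-]
3: R B2 → L0 hit [-]
4: W B2 → L0 hit [D]
5: W B2 → L0 hit [D]
6: R B3 → L1 miss wb→B5 [-]
7: W B2 → L0 hit [D]
8: W B2 → L0 hit [D]
9: R B1 → L1 miss [-]
10: W B0 → L0 miss wb→B2 [D]
11: W B1 → L1 hit [D]
12: W B1 → L1 hit [D]
13: R B1 → L1 hit [D]
14: R B2 → L0 miss wb→B0 [-]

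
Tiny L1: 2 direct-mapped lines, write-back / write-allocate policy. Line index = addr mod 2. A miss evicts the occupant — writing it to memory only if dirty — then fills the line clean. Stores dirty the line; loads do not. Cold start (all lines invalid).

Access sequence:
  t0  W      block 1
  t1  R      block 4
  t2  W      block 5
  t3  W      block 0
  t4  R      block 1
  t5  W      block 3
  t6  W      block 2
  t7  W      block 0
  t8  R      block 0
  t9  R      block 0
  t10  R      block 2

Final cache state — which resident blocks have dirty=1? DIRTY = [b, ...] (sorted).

0: W B1 -> L1 miss  d=D]
1: R B4 -> L0 miss  d=-]
2: W B5 -> L1 miss wb->B1  d=D]
3: W B0 -> L0 miss  d=D]
4: R B1 -> L1 miss wb->B5  d=-]
5: W B3 -> L1 miss  d=D]
6: W B2 -> L0 miss wb->B0  d=D]
7: W B0 -> L0 miss wb->B2  d=D]
8: R B0 -> L0 hit  d=D]
9: R B0 -> L0 hit  d=D]
10: R B2 -> L0 miss wb->B0  d=-]

DIRTY = [3]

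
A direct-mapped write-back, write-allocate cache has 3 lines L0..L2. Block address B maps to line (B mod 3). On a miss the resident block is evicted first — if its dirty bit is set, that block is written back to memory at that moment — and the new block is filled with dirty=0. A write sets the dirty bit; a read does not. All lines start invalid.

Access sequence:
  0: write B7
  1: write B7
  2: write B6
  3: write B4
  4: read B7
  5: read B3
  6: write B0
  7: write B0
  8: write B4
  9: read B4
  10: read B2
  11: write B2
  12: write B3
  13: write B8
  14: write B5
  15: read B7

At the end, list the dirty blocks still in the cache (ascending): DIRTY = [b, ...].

DIRTY = [3, 5]

0: W B7 -> L1 miss  d=D]
1: W B7 -> L1 hit  d=D]
2: W B6 -> L0 miss  d=D]
3: W B4 -> L1 miss wb->B7  d=D]
4: R B7 -> L1 miss wb->B4  d=-]
5: R B3 -> L0 miss wb->B6  d=-]
6: W B0 -> L0 miss  d=D]
7: W B0 -> L0 hit  d=D]
8: W B4 -> L1 miss  d=D]
9: R B4 -> L1 hit  d=D]
10: R B2 -> L2 miss  d=-]
11: W B2 -> L2 hit  d=D]
12: W B3 -> L0 miss wb->B0  d=D]
13: W B8 -> L2 miss wb->B2  d=D]
14: W B5 -> L2 miss wb->B8  d=D]
15: R B7 -> L1 miss wb->B4  d=-]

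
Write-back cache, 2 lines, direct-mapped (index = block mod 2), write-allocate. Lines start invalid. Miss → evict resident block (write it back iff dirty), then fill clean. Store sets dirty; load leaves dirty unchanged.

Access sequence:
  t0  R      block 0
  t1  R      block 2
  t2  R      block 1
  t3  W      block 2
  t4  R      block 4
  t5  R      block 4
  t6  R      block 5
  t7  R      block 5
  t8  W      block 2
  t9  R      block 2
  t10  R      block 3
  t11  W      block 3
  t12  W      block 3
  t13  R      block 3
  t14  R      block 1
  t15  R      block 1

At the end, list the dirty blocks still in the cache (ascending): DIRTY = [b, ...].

  0 | R B0 → L0 miss [-]
  1 | R B2 → L0 miss [-]
  2 | R B1 → L1 miss [-]
  3 | W B2 → L0 hit [D]
  4 | R B4 → L0 miss wb→B2 [-]
  5 | R B4 → L0 hit [-]
  6 | R B5 → L1 miss [-]
  7 | R B5 → L1 hit [-]
  8 | W B2 → L0 miss [D]
  9 | R B2 → L0 hit [D]
  10 | R B3 → L1 miss [-]
  11 | W B3 → L1 hit [D]
  12 | W B3 → L1 hit [D]
  13 | R B3 → L1 hit [D]
  14 | R B1 → L1 miss wb→B3 [-]
  15 | R B1 → L1 hit [-]

DIRTY = [2]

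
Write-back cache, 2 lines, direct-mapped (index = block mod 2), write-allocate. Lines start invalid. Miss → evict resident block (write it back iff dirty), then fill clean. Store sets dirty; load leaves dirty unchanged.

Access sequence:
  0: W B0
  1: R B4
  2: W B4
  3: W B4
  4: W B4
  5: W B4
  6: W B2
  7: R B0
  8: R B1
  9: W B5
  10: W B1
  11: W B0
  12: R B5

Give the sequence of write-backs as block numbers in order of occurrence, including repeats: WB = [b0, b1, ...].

WB = [0, 4, 2, 5, 1]

  0 | W B0 → L0 miss [D]
  1 | R B4 → L0 miss wb→B0 [-]
  2 | W B4 → L0 hit [D]
  3 | W B4 → L0 hit [D]
  4 | W B4 → L0 hit [D]
  5 | W B4 → L0 hit [D]
  6 | W B2 → L0 miss wb→B4 [D]
  7 | R B0 → L0 miss wb→B2 [-]
  8 | R B1 → L1 miss [-]
  9 | W B5 → L1 miss [D]
  10 | W B1 → L1 miss wb→B5 [D]
  11 | W B0 → L0 hit [D]
  12 | R B5 → L1 miss wb→B1 [-]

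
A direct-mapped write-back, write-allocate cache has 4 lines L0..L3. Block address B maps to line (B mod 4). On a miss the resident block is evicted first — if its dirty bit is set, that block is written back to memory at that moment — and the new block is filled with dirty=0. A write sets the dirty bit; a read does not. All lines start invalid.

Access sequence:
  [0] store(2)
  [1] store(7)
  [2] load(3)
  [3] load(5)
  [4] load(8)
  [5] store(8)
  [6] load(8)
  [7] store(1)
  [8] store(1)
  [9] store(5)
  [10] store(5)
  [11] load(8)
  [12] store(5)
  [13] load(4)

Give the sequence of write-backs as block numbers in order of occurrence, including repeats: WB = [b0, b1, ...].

WB = [7, 1, 8]

0: W B2 -> L2 miss  d=D]
1: W B7 -> L3 miss  d=D]
2: R B3 -> L3 miss wb->B7  d=-]
3: R B5 -> L1 miss  d=-]
4: R B8 -> L0 miss  d=-]
5: W B8 -> L0 hit  d=D]
6: R B8 -> L0 hit  d=D]
7: W B1 -> L1 miss  d=D]
8: W B1 -> L1 hit  d=D]
9: W B5 -> L1 miss wb->B1  d=D]
10: W B5 -> L1 hit  d=D]
11: R B8 -> L0 hit  d=D]
12: W B5 -> L1 hit  d=D]
13: R B4 -> L0 miss wb->B8  d=-]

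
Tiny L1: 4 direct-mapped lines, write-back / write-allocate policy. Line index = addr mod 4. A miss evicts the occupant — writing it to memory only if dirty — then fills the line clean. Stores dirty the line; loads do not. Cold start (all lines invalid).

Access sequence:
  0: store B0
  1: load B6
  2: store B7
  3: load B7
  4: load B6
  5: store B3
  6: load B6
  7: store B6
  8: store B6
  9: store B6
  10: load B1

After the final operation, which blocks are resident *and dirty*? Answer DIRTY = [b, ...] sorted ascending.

0: W B0 -> L0 miss  d=D]
1: R B6 -> L2 miss  d=-]
2: W B7 -> L3 miss  d=D]
3: R B7 -> L3 hit  d=D]
4: R B6 -> L2 hit  d=-]
5: W B3 -> L3 miss wb->B7  d=D]
6: R B6 -> L2 hit  d=-]
7: W B6 -> L2 hit  d=D]
8: W B6 -> L2 hit  d=D]
9: W B6 -> L2 hit  d=D]
10: R B1 -> L1 miss  d=-]

DIRTY = [0, 3, 6]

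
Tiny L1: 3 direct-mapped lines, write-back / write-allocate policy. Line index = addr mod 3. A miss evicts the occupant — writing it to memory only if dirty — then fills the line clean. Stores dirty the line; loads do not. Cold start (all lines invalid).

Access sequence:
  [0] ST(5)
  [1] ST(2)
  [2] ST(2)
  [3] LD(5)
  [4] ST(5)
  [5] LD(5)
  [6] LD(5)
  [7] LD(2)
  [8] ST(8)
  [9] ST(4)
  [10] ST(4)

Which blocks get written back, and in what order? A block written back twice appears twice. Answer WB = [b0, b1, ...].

  0 | W B5 → L2 miss [D]
  1 | W B2 → L2 miss wb→B5 [D]
  2 | W B2 → L2 hit [D]
  3 | R B5 → L2 miss wb→B2 [-]
  4 | W B5 → L2 hit [D]
  5 | R B5 → L2 hit [D]
  6 | R B5 → L2 hit [D]
  7 | R B2 → L2 miss wb→B5 [-]
  8 | W B8 → L2 miss [D]
  9 | W B4 → L1 miss [D]
  10 | W B4 → L1 hit [D]

WB = [5, 2, 5]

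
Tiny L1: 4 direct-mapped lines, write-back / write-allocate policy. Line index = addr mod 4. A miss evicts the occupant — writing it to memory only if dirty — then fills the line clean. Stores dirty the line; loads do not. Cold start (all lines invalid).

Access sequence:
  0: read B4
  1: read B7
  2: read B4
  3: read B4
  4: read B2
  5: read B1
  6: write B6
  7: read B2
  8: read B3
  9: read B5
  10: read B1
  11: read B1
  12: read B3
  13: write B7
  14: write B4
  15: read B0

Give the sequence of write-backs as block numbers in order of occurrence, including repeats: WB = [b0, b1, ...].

WB = [6, 4]

0: R B4 → L0 miss [-]
1: R B7 → L3 miss [-]
2: R B4 → L0 hit [-]
3: R B4 → L0 hit [-]
4: R B2 → L2 miss [-]
5: R B1 → L1 miss [-]
6: W B6 → L2 miss [D]
7: R B2 → L2 miss wb→B6 [-]
8: R B3 → L3 miss [-]
9: R B5 → L1 miss [-]
10: R B1 → L1 miss [-]
11: R B1 → L1 hit [-]
12: R B3 → L3 hit [-]
13: W B7 → L3 miss [D]
14: W B4 → L0 hit [D]
15: R B0 → L0 miss wb→B4 [-]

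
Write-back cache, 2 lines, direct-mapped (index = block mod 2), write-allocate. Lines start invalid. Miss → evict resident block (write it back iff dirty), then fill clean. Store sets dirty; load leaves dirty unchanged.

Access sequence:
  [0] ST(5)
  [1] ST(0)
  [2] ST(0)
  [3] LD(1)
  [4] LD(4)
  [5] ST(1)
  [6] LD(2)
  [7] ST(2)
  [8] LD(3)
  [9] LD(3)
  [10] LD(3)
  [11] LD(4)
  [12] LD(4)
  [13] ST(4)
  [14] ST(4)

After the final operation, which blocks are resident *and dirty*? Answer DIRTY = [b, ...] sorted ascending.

  0 | W B5 → L1 miss [D]
  1 | W B0 → L0 miss [D]
  2 | W B0 → L0 hit [D]
  3 | R B1 → L1 miss wb→B5 [-]
  4 | R B4 → L0 miss wb→B0 [-]
  5 | W B1 → L1 hit [D]
  6 | R B2 → L0 miss [-]
  7 | W B2 → L0 hit [D]
  8 | R B3 → L1 miss wb→B1 [-]
  9 | R B3 → L1 hit [-]
  10 | R B3 → L1 hit [-]
  11 | R B4 → L0 miss wb→B2 [-]
  12 | R B4 → L0 hit [-]
  13 | W B4 → L0 hit [D]
  14 | W B4 → L0 hit [D]

DIRTY = [4]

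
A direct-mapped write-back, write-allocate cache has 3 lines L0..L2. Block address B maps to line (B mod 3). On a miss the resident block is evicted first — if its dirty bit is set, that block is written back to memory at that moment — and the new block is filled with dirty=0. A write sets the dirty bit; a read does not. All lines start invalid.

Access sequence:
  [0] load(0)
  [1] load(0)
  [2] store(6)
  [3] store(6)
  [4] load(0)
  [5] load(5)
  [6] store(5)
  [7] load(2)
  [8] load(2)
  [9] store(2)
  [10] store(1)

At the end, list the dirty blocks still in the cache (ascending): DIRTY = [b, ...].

0: R B0 → L0 miss [-]
1: R B0 → L0 hit [-]
2: W B6 → L0 miss [D]
3: W B6 → L0 hit [D]
4: R B0 → L0 miss wb→B6 [-]
5: R B5 → L2 miss [-]
6: W B5 → L2 hit [D]
7: R B2 → L2 miss wb→B5 [-]
8: R B2 → L2 hit [-]
9: W B2 → L2 hit [D]
10: W B1 → L1 miss [D]

DIRTY = [1, 2]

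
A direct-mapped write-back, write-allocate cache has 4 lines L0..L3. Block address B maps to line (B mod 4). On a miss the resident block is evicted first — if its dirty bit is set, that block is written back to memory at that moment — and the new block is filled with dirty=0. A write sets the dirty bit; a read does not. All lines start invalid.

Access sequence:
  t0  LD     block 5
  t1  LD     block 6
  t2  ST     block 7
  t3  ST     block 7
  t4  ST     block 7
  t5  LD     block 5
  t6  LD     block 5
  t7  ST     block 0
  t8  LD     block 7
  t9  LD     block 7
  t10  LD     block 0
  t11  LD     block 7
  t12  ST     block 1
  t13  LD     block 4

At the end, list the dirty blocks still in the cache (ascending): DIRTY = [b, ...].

0: R B5 → L1 miss [-]
1: R B6 → L2 miss [-]
2: W B7 → L3 miss [D]
3: W B7 → L3 hit [D]
4: W B7 → L3 hit [D]
5: R B5 → L1 hit [-]
6: R B5 → L1 hit [-]
7: W B0 → L0 miss [D]
8: R B7 → L3 hit [D]
9: R B7 → L3 hit [D]
10: R B0 → L0 hit [D]
11: R B7 → L3 hit [D]
12: W B1 → L1 miss [D]
13: R B4 → L0 miss wb→B0 [-]

DIRTY = [1, 7]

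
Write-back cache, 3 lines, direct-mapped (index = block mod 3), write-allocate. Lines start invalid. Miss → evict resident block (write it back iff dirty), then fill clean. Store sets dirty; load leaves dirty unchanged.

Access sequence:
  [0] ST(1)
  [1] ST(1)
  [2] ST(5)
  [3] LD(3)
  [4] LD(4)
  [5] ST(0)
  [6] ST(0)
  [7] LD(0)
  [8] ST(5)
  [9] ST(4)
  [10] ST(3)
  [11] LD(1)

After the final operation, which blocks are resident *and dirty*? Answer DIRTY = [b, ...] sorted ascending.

0: W B1 -> L1 miss  d=D]
1: W B1 -> L1 hit  d=D]
2: W B5 -> L2 miss  d=D]
3: R B3 -> L0 miss  d=-]
4: R B4 -> L1 miss wb->B1  d=-]
5: W B0 -> L0 miss  d=D]
6: W B0 -> L0 hit  d=D]
7: R B0 -> L0 hit  d=D]
8: W B5 -> L2 hit  d=D]
9: W B4 -> L1 hit  d=D]
10: W B3 -> L0 miss wb->B0  d=D]
11: R B1 -> L1 miss wb->B4  d=-]

DIRTY = [3, 5]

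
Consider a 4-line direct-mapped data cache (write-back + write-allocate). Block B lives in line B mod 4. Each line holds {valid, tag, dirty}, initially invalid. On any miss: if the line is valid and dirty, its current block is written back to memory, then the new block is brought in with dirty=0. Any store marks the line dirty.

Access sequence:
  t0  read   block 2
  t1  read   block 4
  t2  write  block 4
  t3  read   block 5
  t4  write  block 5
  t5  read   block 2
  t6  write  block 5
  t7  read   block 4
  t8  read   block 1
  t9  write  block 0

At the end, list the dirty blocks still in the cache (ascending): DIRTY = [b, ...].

DIRTY = [0]

0: R B2 -> L2 miss  d=-]
1: R B4 -> L0 miss  d=-]
2: W B4 -> L0 hit  d=D]
3: R B5 -> L1 miss  d=-]
4: W B5 -> L1 hit  d=D]
5: R B2 -> L2 hit  d=-]
6: W B5 -> L1 hit  d=D]
7: R B4 -> L0 hit  d=D]
8: R B1 -> L1 miss wb->B5  d=-]
9: W B0 -> L0 miss wb->B4  d=D]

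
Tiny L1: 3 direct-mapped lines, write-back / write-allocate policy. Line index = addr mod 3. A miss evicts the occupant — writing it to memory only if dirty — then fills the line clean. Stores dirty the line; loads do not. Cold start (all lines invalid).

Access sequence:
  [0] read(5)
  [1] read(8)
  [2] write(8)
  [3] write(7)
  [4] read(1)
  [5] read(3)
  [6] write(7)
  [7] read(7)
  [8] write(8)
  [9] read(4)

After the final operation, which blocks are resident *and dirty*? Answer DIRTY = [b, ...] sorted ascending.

DIRTY = [8]

0: R B5 → L2 miss [-]
1: R B8 → L2 miss [-]
2: W B8 → L2 hit [D]
3: W B7 → L1 miss [D]
4: R B1 → L1 miss wb→B7 [-]
5: R B3 → L0 miss [-]
6: W B7 → L1 miss [D]
7: R B7 → L1 hit [D]
8: W B8 → L2 hit [D]
9: R B4 → L1 miss wb→B7 [-]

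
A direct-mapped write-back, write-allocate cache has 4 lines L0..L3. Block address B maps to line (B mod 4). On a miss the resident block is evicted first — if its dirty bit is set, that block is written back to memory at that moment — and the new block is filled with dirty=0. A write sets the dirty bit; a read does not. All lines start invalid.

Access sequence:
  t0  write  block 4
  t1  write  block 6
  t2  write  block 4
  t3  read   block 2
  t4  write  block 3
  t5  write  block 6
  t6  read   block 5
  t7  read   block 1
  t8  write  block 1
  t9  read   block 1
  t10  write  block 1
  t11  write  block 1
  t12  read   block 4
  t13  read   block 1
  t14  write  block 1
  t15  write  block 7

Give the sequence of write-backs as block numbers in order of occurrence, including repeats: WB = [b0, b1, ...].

0: W B4 -> L0 miss  d=D]
1: W B6 -> L2 miss  d=D]
2: W B4 -> L0 hit  d=D]
3: R B2 -> L2 miss wb->B6  d=-]
4: W B3 -> L3 miss  d=D]
5: W B6 -> L2 miss  d=D]
6: R B5 -> L1 miss  d=-]
7: R B1 -> L1 miss  d=-]
8: W B1 -> L1 hit  d=D]
9: R B1 -> L1 hit  d=D]
10: W B1 -> L1 hit  d=D]
11: W B1 -> L1 hit  d=D]
12: R B4 -> L0 hit  d=D]
13: R B1 -> L1 hit  d=D]
14: W B1 -> L1 hit  d=D]
15: W B7 -> L3 miss wb->B3  d=D]

WB = [6, 3]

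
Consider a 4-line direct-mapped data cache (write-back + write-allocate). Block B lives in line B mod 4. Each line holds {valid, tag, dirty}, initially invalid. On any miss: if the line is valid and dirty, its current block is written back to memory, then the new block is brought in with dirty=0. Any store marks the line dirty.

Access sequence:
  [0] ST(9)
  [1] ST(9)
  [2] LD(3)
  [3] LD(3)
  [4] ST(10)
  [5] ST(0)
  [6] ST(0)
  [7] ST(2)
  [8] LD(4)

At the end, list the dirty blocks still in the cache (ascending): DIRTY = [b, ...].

0: W B9 -> L1 miss  d=D]
1: W B9 -> L1 hit  d=D]
2: R B3 -> L3 miss  d=-]
3: R B3 -> L3 hit  d=-]
4: W B10 -> L2 miss  d=D]
5: W B0 -> L0 miss  d=D]
6: W B0 -> L0 hit  d=D]
7: W B2 -> L2 miss wb->B10  d=D]
8: R B4 -> L0 miss wb->B0  d=-]

DIRTY = [2, 9]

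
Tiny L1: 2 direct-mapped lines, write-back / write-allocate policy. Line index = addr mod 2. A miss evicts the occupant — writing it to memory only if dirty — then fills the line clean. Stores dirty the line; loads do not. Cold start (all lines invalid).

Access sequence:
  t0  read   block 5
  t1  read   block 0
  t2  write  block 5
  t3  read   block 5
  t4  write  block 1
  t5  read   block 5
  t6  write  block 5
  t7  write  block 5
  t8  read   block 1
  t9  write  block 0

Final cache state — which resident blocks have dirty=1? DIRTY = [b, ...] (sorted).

0: R B5 → L1 miss [-]
1: R B0 → L0 miss [-]
2: W B5 → L1 hit [D]
3: R B5 → L1 hit [D]
4: W B1 → L1 miss wb→B5 [D]
5: R B5 → L1 miss wb→B1 [-]
6: W B5 → L1 hit [D]
7: W B5 → L1 hit [D]
8: R B1 → L1 miss wb→B5 [-]
9: W B0 → L0 hit [D]

DIRTY = [0]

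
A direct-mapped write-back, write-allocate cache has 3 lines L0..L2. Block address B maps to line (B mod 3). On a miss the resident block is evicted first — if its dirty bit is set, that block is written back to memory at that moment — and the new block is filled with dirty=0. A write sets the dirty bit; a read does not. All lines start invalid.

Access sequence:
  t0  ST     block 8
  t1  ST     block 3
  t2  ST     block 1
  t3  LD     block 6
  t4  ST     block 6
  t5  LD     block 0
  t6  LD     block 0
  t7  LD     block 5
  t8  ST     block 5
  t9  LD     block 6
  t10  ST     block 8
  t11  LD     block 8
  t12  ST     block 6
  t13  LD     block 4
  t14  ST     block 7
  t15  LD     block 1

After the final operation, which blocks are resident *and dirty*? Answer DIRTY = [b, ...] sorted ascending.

DIRTY = [6, 8]

0: W B8 -> L2 miss  d=D]
1: W B3 -> L0 miss  d=D]
2: W B1 -> L1 miss  d=D]
3: R B6 -> L0 miss wb->B3  d=-]
4: W B6 -> L0 hit  d=D]
5: R B0 -> L0 miss wb->B6  d=-]
6: R B0 -> L0 hit  d=-]
7: R B5 -> L2 miss wb->B8  d=-]
8: W B5 -> L2 hit  d=D]
9: R B6 -> L0 miss  d=-]
10: W B8 -> L2 miss wb->B5  d=D]
11: R B8 -> L2 hit  d=D]
12: W B6 -> L0 hit  d=D]
13: R B4 -> L1 miss wb->B1  d=-]
14: W B7 -> L1 miss  d=D]
15: R B1 -> L1 miss wb->B7  d=-]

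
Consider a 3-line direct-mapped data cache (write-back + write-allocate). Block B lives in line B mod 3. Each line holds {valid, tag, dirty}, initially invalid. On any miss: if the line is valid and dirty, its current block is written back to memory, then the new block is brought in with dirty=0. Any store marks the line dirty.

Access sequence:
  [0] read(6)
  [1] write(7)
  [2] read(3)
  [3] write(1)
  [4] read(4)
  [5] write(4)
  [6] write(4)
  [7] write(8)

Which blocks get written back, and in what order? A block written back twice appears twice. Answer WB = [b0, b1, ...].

0: R B6 → L0 miss [-]
1: W B7 → L1 miss [D]
2: R B3 → L0 miss [-]
3: W B1 → L1 miss wb→B7 [D]
4: R B4 → L1 miss wb→B1 [-]
5: W B4 → L1 hit [D]
6: W B4 → L1 hit [D]
7: W B8 → L2 miss [D]

WB = [7, 1]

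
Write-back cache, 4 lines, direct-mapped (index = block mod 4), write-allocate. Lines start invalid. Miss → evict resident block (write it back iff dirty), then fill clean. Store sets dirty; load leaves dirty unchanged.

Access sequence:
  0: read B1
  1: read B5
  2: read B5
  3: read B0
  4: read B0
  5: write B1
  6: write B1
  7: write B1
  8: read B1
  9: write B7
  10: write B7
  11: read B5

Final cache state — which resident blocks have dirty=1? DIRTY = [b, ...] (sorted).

DIRTY = [7]

0: R B1 -> L1 miss  d=-]
1: R B5 -> L1 miss  d=-]
2: R B5 -> L1 hit  d=-]
3: R B0 -> L0 miss  d=-]
4: R B0 -> L0 hit  d=-]
5: W B1 -> L1 miss  d=D]
6: W B1 -> L1 hit  d=D]
7: W B1 -> L1 hit  d=D]
8: R B1 -> L1 hit  d=D]
9: W B7 -> L3 miss  d=D]
10: W B7 -> L3 hit  d=D]
11: R B5 -> L1 miss wb->B1  d=-]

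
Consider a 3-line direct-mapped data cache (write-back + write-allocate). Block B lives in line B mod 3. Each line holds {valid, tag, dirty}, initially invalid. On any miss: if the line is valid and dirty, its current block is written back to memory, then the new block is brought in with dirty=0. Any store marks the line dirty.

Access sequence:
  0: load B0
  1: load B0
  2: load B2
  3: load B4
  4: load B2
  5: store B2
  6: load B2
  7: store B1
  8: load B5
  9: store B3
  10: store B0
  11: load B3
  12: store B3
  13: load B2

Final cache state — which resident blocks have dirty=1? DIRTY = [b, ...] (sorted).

DIRTY = [1, 3]

0: R B0 → L0 miss [-]
1: R B0 → L0 hit [-]
2: R B2 → L2 miss [-]
3: R B4 → L1 miss [-]
4: R B2 → L2 hit [-]
5: W B2 → L2 hit [D]
6: R B2 → L2 hit [D]
7: W B1 → L1 miss [D]
8: R B5 → L2 miss wb→B2 [-]
9: W B3 → L0 miss [D]
10: W B0 → L0 miss wb→B3 [D]
11: R B3 → L0 miss wb→B0 [-]
12: W B3 → L0 hit [D]
13: R B2 → L2 miss [-]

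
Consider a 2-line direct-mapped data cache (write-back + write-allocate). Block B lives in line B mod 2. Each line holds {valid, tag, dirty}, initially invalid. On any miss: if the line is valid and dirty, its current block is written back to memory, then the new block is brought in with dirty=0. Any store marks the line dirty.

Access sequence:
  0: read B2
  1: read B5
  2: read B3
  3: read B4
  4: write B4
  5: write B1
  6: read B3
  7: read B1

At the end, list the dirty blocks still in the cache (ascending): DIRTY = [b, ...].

0: R B2 -> L0 miss  d=-]
1: R B5 -> L1 miss  d=-]
2: R B3 -> L1 miss  d=-]
3: R B4 -> L0 miss  d=-]
4: W B4 -> L0 hit  d=D]
5: W B1 -> L1 miss  d=D]
6: R B3 -> L1 miss wb->B1  d=-]
7: R B1 -> L1 miss  d=-]

DIRTY = [4]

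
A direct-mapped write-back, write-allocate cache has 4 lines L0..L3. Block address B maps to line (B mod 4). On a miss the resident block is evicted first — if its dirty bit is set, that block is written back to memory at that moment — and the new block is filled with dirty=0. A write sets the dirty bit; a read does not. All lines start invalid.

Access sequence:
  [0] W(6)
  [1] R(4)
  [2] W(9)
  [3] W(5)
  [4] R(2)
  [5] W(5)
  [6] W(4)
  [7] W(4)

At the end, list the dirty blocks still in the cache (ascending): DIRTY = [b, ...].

DIRTY = [4, 5]

0: W B6 → L2 miss [D]
1: R B4 → L0 miss [-]
2: W B9 → L1 miss [D]
3: W B5 → L1 miss wb→B9 [D]
4: R B2 → L2 miss wb→B6 [-]
5: W B5 → L1 hit [D]
6: W B4 → L0 hit [D]
7: W B4 → L0 hit [D]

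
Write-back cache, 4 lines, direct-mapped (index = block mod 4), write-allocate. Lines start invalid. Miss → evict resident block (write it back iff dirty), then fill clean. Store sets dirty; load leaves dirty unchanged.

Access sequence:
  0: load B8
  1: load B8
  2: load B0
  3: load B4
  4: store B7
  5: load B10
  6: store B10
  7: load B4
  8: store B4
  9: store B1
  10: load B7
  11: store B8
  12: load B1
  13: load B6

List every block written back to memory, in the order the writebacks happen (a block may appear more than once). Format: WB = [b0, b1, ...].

WB = [4, 10]

0: R B8 -> L0 miss  d=-]
1: R B8 -> L0 hit  d=-]
2: R B0 -> L0 miss  d=-]
3: R B4 -> L0 miss  d=-]
4: W B7 -> L3 miss  d=D]
5: R B10 -> L2 miss  d=-]
6: W B10 -> L2 hit  d=D]
7: R B4 -> L0 hit  d=-]
8: W B4 -> L0 hit  d=D]
9: W B1 -> L1 miss  d=D]
10: R B7 -> L3 hit  d=D]
11: W B8 -> L0 miss wb->B4  d=D]
12: R B1 -> L1 hit  d=D]
13: R B6 -> L2 miss wb->B10  d=-]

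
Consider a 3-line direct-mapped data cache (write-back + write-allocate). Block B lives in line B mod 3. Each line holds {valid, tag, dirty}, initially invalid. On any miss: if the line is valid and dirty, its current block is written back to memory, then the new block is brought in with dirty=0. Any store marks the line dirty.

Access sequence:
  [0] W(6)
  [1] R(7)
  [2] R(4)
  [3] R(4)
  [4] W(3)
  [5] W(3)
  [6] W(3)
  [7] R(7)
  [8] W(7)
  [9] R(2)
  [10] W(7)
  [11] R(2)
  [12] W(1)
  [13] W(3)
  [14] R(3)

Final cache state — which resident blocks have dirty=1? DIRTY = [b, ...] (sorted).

0: W B6 → L0 miss [D]
1: R B7 → L1 miss [-]
2: R B4 → L1 miss [-]
3: R B4 → L1 hit [-]
4: W B3 → L0 miss wb→B6 [D]
5: W B3 → L0 hit [D]
6: W B3 → L0 hit [D]
7: R B7 → L1 miss [-]
8: W B7 → L1 hit [D]
9: R B2 → L2 miss [-]
10: W B7 → L1 hit [D]
11: R B2 → L2 hit [-]
12: W B1 → L1 miss wb→B7 [D]
13: W B3 → L0 hit [D]
14: R B3 → L0 hit [D]

DIRTY = [1, 3]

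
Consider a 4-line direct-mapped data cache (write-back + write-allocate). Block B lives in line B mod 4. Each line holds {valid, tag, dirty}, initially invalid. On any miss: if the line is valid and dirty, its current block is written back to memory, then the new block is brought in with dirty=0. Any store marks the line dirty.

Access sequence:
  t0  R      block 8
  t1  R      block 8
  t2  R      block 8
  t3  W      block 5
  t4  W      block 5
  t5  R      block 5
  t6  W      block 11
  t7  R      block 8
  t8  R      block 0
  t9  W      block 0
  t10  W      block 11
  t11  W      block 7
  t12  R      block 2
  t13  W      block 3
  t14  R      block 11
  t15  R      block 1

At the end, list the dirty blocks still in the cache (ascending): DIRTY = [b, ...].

0: R B8 -> L0 miss  d=-]
1: R B8 -> L0 hit  d=-]
2: R B8 -> L0 hit  d=-]
3: W B5 -> L1 miss  d=D]
4: W B5 -> L1 hit  d=D]
5: R B5 -> L1 hit  d=D]
6: W B11 -> L3 miss  d=D]
7: R B8 -> L0 hit  d=-]
8: R B0 -> L0 miss  d=-]
9: W B0 -> L0 hit  d=D]
10: W B11 -> L3 hit  d=D]
11: W B7 -> L3 miss wb->B11  d=D]
12: R B2 -> L2 miss  d=-]
13: W B3 -> L3 miss wb->B7  d=D]
14: R B11 -> L3 miss wb->B3  d=-]
15: R B1 -> L1 miss wb->B5  d=-]

DIRTY = [0]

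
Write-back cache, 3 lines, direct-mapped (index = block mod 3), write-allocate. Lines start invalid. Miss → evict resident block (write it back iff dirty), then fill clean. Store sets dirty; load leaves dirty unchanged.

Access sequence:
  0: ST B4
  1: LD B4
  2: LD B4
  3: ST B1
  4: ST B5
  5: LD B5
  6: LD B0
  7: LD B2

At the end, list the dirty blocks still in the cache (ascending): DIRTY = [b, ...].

0: W B4 → L1 miss [D]
1: R B4 → L1 hit [D]
2: R B4 → L1 hit [D]
3: W B1 → L1 miss wb→B4 [D]
4: W B5 → L2 miss [D]
5: R B5 → L2 hit [D]
6: R B0 → L0 miss [-]
7: R B2 → L2 miss wb→B5 [-]

DIRTY = [1]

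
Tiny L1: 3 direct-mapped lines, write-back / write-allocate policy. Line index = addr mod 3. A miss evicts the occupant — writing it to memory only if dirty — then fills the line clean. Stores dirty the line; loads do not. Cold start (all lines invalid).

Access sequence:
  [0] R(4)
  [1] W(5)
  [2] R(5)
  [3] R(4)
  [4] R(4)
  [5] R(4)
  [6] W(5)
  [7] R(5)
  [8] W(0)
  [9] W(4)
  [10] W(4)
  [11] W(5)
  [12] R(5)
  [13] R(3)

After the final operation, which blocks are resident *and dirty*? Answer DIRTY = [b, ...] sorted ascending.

0: R B4 → L1 miss [-]
1: W B5 → L2 miss [D]
2: R B5 → L2 hit [D]
3: R B4 → L1 hit [-]
4: R B4 → L1 hit [-]
5: R B4 → L1 hit [-]
6: W B5 → L2 hit [D]
7: R B5 → L2 hit [D]
8: W B0 → L0 miss [D]
9: W B4 → L1 hit [D]
10: W B4 → L1 hit [D]
11: W B5 → L2 hit [D]
12: R B5 → L2 hit [D]
13: R B3 → L0 miss wb→B0 [-]

DIRTY = [4, 5]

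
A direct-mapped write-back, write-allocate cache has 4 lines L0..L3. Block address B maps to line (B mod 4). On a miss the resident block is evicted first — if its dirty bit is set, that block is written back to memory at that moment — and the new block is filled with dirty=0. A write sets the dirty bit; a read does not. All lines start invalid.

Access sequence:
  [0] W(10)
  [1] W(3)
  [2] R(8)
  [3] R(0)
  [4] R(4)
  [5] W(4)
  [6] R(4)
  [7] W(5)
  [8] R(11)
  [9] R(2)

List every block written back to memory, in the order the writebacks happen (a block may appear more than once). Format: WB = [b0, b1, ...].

WB = [3, 10]

0: W B10 → L2 miss [D]
1: W B3 → L3 miss [D]
2: R B8 → L0 miss [-]
3: R B0 → L0 miss [-]
4: R B4 → L0 miss [-]
5: W B4 → L0 hit [D]
6: R B4 → L0 hit [D]
7: W B5 → L1 miss [D]
8: R B11 → L3 miss wb→B3 [-]
9: R B2 → L2 miss wb→B10 [-]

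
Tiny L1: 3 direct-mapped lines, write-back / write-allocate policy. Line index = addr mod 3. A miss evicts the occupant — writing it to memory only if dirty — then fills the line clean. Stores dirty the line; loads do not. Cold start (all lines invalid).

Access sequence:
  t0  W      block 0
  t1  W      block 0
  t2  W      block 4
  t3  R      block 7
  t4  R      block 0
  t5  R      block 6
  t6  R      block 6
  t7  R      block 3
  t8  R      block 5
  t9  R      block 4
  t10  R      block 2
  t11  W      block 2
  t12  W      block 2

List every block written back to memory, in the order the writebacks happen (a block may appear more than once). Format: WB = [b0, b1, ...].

0: W B0 -> L0 miss  d=D]
1: W B0 -> L0 hit  d=D]
2: W B4 -> L1 miss  d=D]
3: R B7 -> L1 miss wb->B4  d=-]
4: R B0 -> L0 hit  d=D]
5: R B6 -> L0 miss wb->B0  d=-]
6: R B6 -> L0 hit  d=-]
7: R B3 -> L0 miss  d=-]
8: R B5 -> L2 miss  d=-]
9: R B4 -> L1 miss  d=-]
10: R B2 -> L2 miss  d=-]
11: W B2 -> L2 hit  d=D]
12: W B2 -> L2 hit  d=D]

WB = [4, 0]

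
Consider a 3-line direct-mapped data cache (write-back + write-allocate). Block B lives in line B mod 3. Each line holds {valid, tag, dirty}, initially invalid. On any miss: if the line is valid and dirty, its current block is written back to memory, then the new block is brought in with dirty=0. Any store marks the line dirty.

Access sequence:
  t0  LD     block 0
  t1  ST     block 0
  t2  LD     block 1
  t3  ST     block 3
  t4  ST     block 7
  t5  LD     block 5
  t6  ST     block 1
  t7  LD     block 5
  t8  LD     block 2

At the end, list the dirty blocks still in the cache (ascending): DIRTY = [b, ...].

0: R B0 → L0 miss [-]
1: W B0 → L0 hit [D]
2: R B1 → L1 miss [-]
3: W B3 → L0 miss wb→B0 [D]
4: W B7 → L1 miss [D]
5: R B5 → L2 miss [-]
6: W B1 → L1 miss wb→B7 [D]
7: R B5 → L2 hit [-]
8: R B2 → L2 miss [-]

DIRTY = [1, 3]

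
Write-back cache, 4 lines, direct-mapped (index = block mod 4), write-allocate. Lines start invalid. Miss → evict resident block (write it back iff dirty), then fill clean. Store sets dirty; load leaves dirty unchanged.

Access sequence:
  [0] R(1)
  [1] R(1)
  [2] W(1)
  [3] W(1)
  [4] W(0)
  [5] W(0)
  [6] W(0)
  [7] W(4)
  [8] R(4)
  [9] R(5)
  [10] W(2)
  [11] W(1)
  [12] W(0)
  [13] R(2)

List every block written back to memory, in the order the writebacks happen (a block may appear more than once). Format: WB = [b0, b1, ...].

0: R B1 -> L1 miss  d=-]
1: R B1 -> L1 hit  d=-]
2: W B1 -> L1 hit  d=D]
3: W B1 -> L1 hit  d=D]
4: W B0 -> L0 miss  d=D]
5: W B0 -> L0 hit  d=D]
6: W B0 -> L0 hit  d=D]
7: W B4 -> L0 miss wb->B0  d=D]
8: R B4 -> L0 hit  d=D]
9: R B5 -> L1 miss wb->B1  d=-]
10: W B2 -> L2 miss  d=D]
11: W B1 -> L1 miss  d=D]
12: W B0 -> L0 miss wb->B4  d=D]
13: R B2 -> L2 hit  d=D]

WB = [0, 1, 4]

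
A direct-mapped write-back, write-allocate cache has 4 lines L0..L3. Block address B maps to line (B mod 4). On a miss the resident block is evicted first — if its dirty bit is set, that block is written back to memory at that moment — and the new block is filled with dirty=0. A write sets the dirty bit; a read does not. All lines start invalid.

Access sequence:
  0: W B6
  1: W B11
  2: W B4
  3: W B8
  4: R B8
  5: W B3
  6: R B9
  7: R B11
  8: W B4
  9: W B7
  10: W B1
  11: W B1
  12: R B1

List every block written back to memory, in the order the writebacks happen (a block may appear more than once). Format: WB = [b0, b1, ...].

  0 | W B6 → L2 miss [D]
  1 | W B11 → L3 miss [D]
  2 | W B4 → L0 miss [D]
  3 | W B8 → L0 miss wb→B4 [D]
  4 | R B8 → L0 hit [D]
  5 | W B3 → L3 miss wb→B11 [D]
  6 | R B9 → L1 miss [-]
  7 | R B11 → L3 miss wb→B3 [-]
  8 | W B4 → L0 miss wb→B8 [D]
  9 | W B7 → L3 miss [D]
  10 | W B1 → L1 miss [D]
  11 | W B1 → L1 hit [D]
  12 | R B1 → L1 hit [D]

WB = [4, 11, 3, 8]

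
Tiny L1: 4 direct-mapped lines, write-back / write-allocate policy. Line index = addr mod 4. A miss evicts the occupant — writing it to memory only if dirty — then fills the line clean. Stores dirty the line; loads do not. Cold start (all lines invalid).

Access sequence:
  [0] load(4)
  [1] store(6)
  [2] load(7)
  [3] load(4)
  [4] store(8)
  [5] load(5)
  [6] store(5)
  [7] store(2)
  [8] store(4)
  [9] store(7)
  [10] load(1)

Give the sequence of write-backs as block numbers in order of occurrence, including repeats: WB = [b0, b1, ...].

WB = [6, 8, 5]

  0 | R B4 → L0 miss [-]
  1 | W B6 → L2 miss [D]
  2 | R B7 → L3 miss [-]
  3 | R B4 → L0 hit [-]
  4 | W B8 → L0 miss [D]
  5 | R B5 → L1 miss [-]
  6 | W B5 → L1 hit [D]
  7 | W B2 → L2 miss wb→B6 [D]
  8 | W B4 → L0 miss wb→B8 [D]
  9 | W B7 → L3 hit [D]
  10 | R B1 → L1 miss wb→B5 [-]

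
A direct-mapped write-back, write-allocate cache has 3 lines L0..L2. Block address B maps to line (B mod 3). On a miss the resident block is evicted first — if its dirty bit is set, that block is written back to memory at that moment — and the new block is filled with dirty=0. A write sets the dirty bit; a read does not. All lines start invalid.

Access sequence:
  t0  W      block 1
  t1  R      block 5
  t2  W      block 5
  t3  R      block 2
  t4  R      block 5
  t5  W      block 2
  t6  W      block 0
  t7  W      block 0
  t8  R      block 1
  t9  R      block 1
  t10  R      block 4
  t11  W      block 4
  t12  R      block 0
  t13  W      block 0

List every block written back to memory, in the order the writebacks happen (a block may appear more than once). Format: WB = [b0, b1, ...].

  0 | W B1 → L1 miss [D]
  1 | R B5 → L2 miss [-]
  2 | W B5 → L2 hit [D]
  3 | R B2 → L2 miss wb→B5 [-]
  4 | R B5 → L2 miss [-]
  5 | W B2 → L2 miss [D]
  6 | W B0 → L0 miss [D]
  7 | W B0 → L0 hit [D]
  8 | R B1 → L1 hit [D]
  9 | R B1 → L1 hit [D]
  10 | R B4 → L1 miss wb→B1 [-]
  11 | W B4 → L1 hit [D]
  12 | R B0 → L0 hit [D]
  13 | W B0 → L0 hit [D]

WB = [5, 1]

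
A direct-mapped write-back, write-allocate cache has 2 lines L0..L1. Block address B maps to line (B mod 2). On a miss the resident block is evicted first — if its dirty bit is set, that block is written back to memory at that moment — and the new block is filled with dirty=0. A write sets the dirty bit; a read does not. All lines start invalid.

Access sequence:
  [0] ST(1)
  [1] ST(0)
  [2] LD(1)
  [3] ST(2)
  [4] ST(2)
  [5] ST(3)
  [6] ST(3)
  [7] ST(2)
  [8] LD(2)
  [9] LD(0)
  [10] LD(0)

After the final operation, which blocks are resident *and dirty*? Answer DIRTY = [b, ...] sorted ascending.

DIRTY = [3]

0: W B1 -> L1 miss  d=D]
1: W B0 -> L0 miss  d=D]
2: R B1 -> L1 hit  d=D]
3: W B2 -> L0 miss wb->B0  d=D]
4: W B2 -> L0 hit  d=D]
5: W B3 -> L1 miss wb->B1  d=D]
6: W B3 -> L1 hit  d=D]
7: W B2 -> L0 hit  d=D]
8: R B2 -> L0 hit  d=D]
9: R B0 -> L0 miss wb->B2  d=-]
10: R B0 -> L0 hit  d=-]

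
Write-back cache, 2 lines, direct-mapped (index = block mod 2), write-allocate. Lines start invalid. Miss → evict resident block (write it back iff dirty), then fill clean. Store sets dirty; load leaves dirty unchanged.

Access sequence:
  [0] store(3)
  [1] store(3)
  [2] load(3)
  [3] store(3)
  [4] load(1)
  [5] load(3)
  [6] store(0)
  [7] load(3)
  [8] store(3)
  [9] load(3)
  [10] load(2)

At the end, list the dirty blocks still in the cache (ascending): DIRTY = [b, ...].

0: W B3 -> L1 miss  d=D]
1: W B3 -> L1 hit  d=D]
2: R B3 -> L1 hit  d=D]
3: W B3 -> L1 hit  d=D]
4: R B1 -> L1 miss wb->B3  d=-]
5: R B3 -> L1 miss  d=-]
6: W B0 -> L0 miss  d=D]
7: R B3 -> L1 hit  d=-]
8: W B3 -> L1 hit  d=D]
9: R B3 -> L1 hit  d=D]
10: R B2 -> L0 miss wb->B0  d=-]

DIRTY = [3]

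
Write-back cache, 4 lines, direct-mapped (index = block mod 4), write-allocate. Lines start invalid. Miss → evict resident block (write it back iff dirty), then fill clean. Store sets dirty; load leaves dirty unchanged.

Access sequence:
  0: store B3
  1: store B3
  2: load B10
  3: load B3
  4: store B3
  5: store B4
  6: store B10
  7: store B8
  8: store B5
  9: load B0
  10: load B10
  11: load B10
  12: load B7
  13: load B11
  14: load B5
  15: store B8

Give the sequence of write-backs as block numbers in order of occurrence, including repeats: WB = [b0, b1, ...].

  0 | W B3 → L3 miss [D]
  1 | W B3 → L3 hit [D]
  2 | R B10 → L2 miss [-]
  3 | R B3 → L3 hit [D]
  4 | W B3 → L3 hit [D]
  5 | W B4 → L0 miss [D]
  6 | W B10 → L2 hit [D]
  7 | W B8 → L0 miss wb→B4 [D]
  8 | W B5 → L1 miss [D]
  9 | R B0 → L0 miss wb→B8 [-]
  10 | R B10 → L2 hit [D]
  11 | R B10 → L2 hit [D]
  12 | R B7 → L3 miss wb→B3 [-]
  13 | R B11 → L3 miss [-]
  14 | R B5 → L1 hit [D]
  15 | W B8 → L0 miss [D]

WB = [4, 8, 3]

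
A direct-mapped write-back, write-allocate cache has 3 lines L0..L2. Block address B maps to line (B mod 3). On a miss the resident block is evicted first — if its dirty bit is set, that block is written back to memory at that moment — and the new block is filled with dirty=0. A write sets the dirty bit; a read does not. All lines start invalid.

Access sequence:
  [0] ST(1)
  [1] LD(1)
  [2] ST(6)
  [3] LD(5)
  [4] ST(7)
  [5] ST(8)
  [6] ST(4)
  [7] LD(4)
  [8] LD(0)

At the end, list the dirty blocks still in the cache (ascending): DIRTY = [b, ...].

DIRTY = [4, 8]

0: W B1 → L1 miss [D]
1: R B1 → L1 hit [D]
2: W B6 → L0 miss [D]
3: R B5 → L2 miss [-]
4: W B7 → L1 miss wb→B1 [D]
5: W B8 → L2 miss [D]
6: W B4 → L1 miss wb→B7 [D]
7: R B4 → L1 hit [D]
8: R B0 → L0 miss wb→B6 [-]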